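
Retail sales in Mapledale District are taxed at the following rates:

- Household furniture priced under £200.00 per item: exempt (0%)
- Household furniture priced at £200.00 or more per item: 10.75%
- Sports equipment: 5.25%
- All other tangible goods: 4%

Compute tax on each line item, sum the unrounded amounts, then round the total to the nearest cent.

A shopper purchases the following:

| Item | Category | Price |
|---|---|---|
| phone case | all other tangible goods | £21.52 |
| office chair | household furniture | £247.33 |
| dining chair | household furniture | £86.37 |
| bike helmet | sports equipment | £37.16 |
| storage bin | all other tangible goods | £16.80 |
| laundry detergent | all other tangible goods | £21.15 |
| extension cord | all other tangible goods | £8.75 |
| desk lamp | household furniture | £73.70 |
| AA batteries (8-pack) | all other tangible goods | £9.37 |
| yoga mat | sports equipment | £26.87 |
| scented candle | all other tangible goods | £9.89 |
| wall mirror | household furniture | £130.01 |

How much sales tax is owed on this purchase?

Phone case £21.52: all other tangible goods → 4% → £0.8608
Office chair £247.33: household furniture, £200.00 or more → 10.75% → £26.587975
Dining chair £86.37: household furniture, under £200.00 → 0% → £0.00
Bike helmet £37.16: sports equipment → 5.25% → £1.9509
Storage bin £16.80: all other tangible goods → 4% → £0.672
Laundry detergent £21.15: all other tangible goods → 4% → £0.846
Extension cord £8.75: all other tangible goods → 4% → £0.35
Desk lamp £73.70: household furniture, under £200.00 → 0% → £0.00
AA batteries (8-pack) £9.37: all other tangible goods → 4% → £0.3748
Yoga mat £26.87: sports equipment → 5.25% → £1.410675
Scented candle £9.89: all other tangible goods → 4% → £0.3956
Wall mirror £130.01: household furniture, under £200.00 → 0% → £0.00
Unrounded tax sum = £33.44875 → £33.45

£33.45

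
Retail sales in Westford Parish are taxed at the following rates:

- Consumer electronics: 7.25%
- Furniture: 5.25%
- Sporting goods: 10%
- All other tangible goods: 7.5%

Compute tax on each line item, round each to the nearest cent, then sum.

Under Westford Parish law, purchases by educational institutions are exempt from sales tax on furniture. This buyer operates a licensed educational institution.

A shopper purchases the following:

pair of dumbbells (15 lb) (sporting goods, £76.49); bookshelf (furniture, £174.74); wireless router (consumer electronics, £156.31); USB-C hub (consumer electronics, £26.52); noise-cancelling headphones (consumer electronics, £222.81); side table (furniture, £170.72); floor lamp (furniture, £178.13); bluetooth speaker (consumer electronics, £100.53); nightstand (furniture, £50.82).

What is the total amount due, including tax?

Pair of dumbbells (15 lb) £76.49: sporting goods → 10% → £7.65
Bookshelf £174.74: furniture, buyer-exempt → 0% → £0.00
Wireless router £156.31: consumer electronics → 7.25% → £11.33
USB-C hub £26.52: consumer electronics → 7.25% → £1.92
Noise-cancelling headphones £222.81: consumer electronics → 7.25% → £16.15
Side table £170.72: furniture, buyer-exempt → 0% → £0.00
Floor lamp £178.13: furniture, buyer-exempt → 0% → £0.00
Bluetooth speaker £100.53: consumer electronics → 7.25% → £7.29
Nightstand £50.82: furniture, buyer-exempt → 0% → £0.00
Subtotal = £1157.07; tax = £44.34; total due = £1201.41

£1201.41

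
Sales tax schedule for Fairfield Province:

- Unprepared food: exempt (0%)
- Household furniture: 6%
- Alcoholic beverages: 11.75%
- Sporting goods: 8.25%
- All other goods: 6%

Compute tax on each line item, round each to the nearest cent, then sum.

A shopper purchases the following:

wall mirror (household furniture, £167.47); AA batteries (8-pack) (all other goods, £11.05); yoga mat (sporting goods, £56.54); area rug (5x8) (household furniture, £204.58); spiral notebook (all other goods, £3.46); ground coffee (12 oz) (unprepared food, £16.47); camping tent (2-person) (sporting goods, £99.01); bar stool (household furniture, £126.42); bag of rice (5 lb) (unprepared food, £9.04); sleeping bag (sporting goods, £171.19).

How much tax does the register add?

Wall mirror £167.47: household furniture → 6% → £10.05
AA batteries (8-pack) £11.05: all other goods → 6% → £0.66
Yoga mat £56.54: sporting goods → 8.25% → £4.66
Area rug (5x8) £204.58: household furniture → 6% → £12.27
Spiral notebook £3.46: all other goods → 6% → £0.21
Ground coffee (12 oz) £16.47: unprepared food → 0% → £0.00
Camping tent (2-person) £99.01: sporting goods → 8.25% → £8.17
Bar stool £126.42: household furniture → 6% → £7.59
Bag of rice (5 lb) £9.04: unprepared food → 0% → £0.00
Sleeping bag £171.19: sporting goods → 8.25% → £14.12
Total tax = £10.05 + £0.66 + £4.66 + £12.27 + £0.21 + £8.17 + £7.59 + £14.12 = £57.73

£57.73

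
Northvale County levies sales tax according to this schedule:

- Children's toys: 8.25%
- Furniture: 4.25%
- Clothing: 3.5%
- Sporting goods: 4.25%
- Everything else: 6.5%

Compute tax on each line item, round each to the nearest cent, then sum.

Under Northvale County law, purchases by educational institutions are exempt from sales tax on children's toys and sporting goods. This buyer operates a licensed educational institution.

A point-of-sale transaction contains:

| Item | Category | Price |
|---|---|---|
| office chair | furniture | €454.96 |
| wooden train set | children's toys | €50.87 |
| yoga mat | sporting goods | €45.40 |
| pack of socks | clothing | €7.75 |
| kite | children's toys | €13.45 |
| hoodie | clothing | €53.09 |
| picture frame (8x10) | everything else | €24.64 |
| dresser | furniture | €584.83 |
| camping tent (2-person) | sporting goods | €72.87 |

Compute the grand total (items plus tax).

€1355.79

Office chair €454.96: furniture → 4.25% → €19.34
Wooden train set €50.87: children's toys, buyer-exempt → 0% → €0.00
Yoga mat €45.40: sporting goods, buyer-exempt → 0% → €0.00
Pack of socks €7.75: clothing → 3.5% → €0.27
Kite €13.45: children's toys, buyer-exempt → 0% → €0.00
Hoodie €53.09: clothing → 3.5% → €1.86
Picture frame (8x10) €24.64: everything else → 6.5% → €1.60
Dresser €584.83: furniture → 4.25% → €24.86
Camping tent (2-person) €72.87: sporting goods, buyer-exempt → 0% → €0.00
Subtotal = €1307.86; tax = €47.93; total due = €1355.79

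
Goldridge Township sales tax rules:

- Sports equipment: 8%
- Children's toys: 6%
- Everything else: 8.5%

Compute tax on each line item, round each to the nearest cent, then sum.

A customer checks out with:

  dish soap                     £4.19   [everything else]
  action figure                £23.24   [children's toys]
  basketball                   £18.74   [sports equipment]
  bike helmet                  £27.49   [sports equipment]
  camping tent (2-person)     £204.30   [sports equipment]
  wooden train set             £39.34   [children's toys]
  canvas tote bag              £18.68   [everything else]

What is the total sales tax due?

Dish soap £4.19: everything else → 8.5% → £0.36
Action figure £23.24: children's toys → 6% → £1.39
Basketball £18.74: sports equipment → 8% → £1.50
Bike helmet £27.49: sports equipment → 8% → £2.20
Camping tent (2-person) £204.30: sports equipment → 8% → £16.34
Wooden train set £39.34: children's toys → 6% → £2.36
Canvas tote bag £18.68: everything else → 8.5% → £1.59
Total tax = £0.36 + £1.39 + £1.50 + £2.20 + £16.34 + £2.36 + £1.59 = £25.74

£25.74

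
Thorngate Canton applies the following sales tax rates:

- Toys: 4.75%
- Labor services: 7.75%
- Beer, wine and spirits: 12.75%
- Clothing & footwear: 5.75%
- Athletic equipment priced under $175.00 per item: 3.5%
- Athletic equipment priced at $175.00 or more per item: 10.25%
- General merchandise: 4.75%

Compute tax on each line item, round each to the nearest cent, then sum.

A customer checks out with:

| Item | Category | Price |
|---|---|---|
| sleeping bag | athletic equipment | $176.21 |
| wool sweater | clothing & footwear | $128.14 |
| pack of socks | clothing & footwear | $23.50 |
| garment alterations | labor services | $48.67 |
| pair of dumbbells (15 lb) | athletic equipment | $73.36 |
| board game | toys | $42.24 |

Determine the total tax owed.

Sleeping bag $176.21: athletic equipment, $175.00 or more → 10.25% → $18.06
Wool sweater $128.14: clothing & footwear → 5.75% → $7.37
Pack of socks $23.50: clothing & footwear → 5.75% → $1.35
Garment alterations $48.67: labor services → 7.75% → $3.77
Pair of dumbbells (15 lb) $73.36: athletic equipment, under $175.00 → 3.5% → $2.57
Board game $42.24: toys → 4.75% → $2.01
Total tax = $18.06 + $7.37 + $1.35 + $3.77 + $2.57 + $2.01 = $35.13

$35.13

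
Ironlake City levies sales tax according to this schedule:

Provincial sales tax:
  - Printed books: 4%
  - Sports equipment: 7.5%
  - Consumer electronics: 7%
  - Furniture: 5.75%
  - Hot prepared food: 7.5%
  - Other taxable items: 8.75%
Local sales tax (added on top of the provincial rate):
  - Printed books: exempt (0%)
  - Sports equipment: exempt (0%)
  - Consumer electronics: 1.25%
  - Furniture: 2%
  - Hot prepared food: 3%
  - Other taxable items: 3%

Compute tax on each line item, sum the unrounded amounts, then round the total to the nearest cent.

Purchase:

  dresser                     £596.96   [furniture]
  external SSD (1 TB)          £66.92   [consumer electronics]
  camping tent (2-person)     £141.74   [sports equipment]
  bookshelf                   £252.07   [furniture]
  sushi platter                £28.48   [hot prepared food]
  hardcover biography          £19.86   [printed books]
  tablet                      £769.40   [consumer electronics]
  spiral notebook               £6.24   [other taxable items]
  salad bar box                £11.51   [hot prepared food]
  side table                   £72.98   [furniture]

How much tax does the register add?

£156.81

Dresser £596.96: furniture → 5.75% + 2% local = 7.75% → £46.2644
External SSD (1 TB) £66.92: consumer electronics → 7% + 1.25% local = 8.25% → £5.5209
Camping tent (2-person) £141.74: sports equipment → 7.5% + 0% local = 7.5% → £10.6305
Bookshelf £252.07: furniture → 5.75% + 2% local = 7.75% → £19.535425
Sushi platter £28.48: hot prepared food → 7.5% + 3% local = 10.5% → £2.9904
Hardcover biography £19.86: printed books → 4% + 0% local = 4% → £0.7944
Tablet £769.40: consumer electronics → 7% + 1.25% local = 8.25% → £63.4755
Spiral notebook £6.24: other taxable items → 8.75% + 3% local = 11.75% → £0.7332
Salad bar box £11.51: hot prepared food → 7.5% + 3% local = 10.5% → £1.20855
Side table £72.98: furniture → 5.75% + 2% local = 7.75% → £5.65595
Unrounded tax sum = £156.809225 → £156.81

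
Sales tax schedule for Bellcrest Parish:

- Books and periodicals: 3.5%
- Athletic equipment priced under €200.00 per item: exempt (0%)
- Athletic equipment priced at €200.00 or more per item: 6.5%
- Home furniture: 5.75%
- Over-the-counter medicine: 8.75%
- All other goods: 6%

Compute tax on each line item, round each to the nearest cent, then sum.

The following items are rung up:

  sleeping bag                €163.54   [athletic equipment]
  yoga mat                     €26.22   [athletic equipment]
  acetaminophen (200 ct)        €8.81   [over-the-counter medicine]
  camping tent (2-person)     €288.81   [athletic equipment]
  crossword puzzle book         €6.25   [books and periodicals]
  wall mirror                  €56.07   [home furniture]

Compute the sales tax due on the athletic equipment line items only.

Sleeping bag €163.54: athletic equipment, under €200.00 → 0% → €0.00
Yoga mat €26.22: athletic equipment, under €200.00 → 0% → €0.00
Camping tent (2-person) €288.81: athletic equipment, €200.00 or more → 6.5% → €18.77
Tax on athletic equipment = €0.00 + €0.00 + €18.77 = €18.77

€18.77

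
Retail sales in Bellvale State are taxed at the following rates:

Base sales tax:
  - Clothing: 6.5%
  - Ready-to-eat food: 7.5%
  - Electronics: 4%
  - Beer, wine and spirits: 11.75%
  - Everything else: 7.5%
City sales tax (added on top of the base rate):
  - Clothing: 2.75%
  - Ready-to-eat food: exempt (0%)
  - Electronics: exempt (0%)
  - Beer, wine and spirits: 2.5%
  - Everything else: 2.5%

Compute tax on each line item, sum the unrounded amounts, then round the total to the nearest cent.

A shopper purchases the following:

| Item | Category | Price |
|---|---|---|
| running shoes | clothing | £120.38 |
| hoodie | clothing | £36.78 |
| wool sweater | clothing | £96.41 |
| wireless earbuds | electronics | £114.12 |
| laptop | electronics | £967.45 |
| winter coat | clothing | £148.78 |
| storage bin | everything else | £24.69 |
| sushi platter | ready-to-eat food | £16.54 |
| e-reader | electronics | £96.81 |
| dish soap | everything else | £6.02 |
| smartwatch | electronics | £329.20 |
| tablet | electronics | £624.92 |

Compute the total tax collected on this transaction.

Running shoes £120.38: clothing → 6.5% + 2.75% city = 9.25% → £11.13515
Hoodie £36.78: clothing → 6.5% + 2.75% city = 9.25% → £3.40215
Wool sweater £96.41: clothing → 6.5% + 2.75% city = 9.25% → £8.917925
Wireless earbuds £114.12: electronics → 4% + 0% city = 4% → £4.5648
Laptop £967.45: electronics → 4% + 0% city = 4% → £38.698
Winter coat £148.78: clothing → 6.5% + 2.75% city = 9.25% → £13.76215
Storage bin £24.69: everything else → 7.5% + 2.5% city = 10% → £2.469
Sushi platter £16.54: ready-to-eat food → 7.5% + 0% city = 7.5% → £1.2405
E-reader £96.81: electronics → 4% + 0% city = 4% → £3.8724
Dish soap £6.02: everything else → 7.5% + 2.5% city = 10% → £0.602
Smartwatch £329.20: electronics → 4% + 0% city = 4% → £13.168
Tablet £624.92: electronics → 4% + 0% city = 4% → £24.9968
Unrounded tax sum = £126.828875 → £126.83

£126.83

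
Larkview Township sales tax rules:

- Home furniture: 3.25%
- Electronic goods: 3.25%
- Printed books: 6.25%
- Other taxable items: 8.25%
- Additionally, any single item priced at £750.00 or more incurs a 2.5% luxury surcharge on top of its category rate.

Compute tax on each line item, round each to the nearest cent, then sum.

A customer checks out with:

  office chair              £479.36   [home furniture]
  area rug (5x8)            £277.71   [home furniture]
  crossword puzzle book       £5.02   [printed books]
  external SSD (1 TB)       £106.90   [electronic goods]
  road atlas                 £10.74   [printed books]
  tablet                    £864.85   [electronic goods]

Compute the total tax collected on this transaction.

£78.79

Office chair £479.36: home furniture → 3.25% → £15.58
Area rug (5x8) £277.71: home furniture → 3.25% → £9.03
Crossword puzzle book £5.02: printed books → 6.25% → £0.31
External SSD (1 TB) £106.90: electronic goods → 3.25% → £3.47
Road atlas £10.74: printed books → 6.25% → £0.67
Tablet £864.85: electronic goods → 3.25% + 2.5% surcharge = 5.75% → £49.73
Total tax = £15.58 + £9.03 + £0.31 + £3.47 + £0.67 + £49.73 = £78.79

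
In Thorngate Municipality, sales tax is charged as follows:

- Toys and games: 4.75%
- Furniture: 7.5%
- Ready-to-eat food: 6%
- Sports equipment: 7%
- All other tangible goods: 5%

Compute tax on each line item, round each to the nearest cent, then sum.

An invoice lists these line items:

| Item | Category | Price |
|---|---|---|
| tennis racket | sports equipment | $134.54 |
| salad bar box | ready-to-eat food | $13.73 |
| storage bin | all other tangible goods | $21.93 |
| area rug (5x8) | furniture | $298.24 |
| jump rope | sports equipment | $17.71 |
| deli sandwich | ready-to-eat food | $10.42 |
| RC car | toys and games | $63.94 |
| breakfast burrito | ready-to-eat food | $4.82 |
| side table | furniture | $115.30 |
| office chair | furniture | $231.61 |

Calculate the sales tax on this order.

Tennis racket $134.54: sports equipment → 7% → $9.42
Salad bar box $13.73: ready-to-eat food → 6% → $0.82
Storage bin $21.93: all other tangible goods → 5% → $1.10
Area rug (5x8) $298.24: furniture → 7.5% → $22.37
Jump rope $17.71: sports equipment → 7% → $1.24
Deli sandwich $10.42: ready-to-eat food → 6% → $0.63
RC car $63.94: toys and games → 4.75% → $3.04
Breakfast burrito $4.82: ready-to-eat food → 6% → $0.29
Side table $115.30: furniture → 7.5% → $8.65
Office chair $231.61: furniture → 7.5% → $17.37
Total tax = $9.42 + $0.82 + $1.10 + $22.37 + $1.24 + $0.63 + $3.04 + $0.29 + $8.65 + $17.37 = $64.93

$64.93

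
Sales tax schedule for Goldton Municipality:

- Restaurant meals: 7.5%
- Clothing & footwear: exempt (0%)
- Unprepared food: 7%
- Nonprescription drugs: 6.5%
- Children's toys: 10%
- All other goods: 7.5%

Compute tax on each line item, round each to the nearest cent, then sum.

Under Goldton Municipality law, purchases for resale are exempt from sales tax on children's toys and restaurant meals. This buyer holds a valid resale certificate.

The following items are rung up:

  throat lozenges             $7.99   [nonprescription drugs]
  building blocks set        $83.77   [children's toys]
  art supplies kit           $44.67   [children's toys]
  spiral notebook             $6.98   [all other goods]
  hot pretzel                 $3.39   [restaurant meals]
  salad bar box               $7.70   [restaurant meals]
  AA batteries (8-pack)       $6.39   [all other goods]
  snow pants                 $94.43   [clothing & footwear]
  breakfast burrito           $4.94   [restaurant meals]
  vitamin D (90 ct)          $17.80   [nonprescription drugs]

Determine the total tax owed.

Throat lozenges $7.99: nonprescription drugs → 6.5% → $0.52
Building blocks set $83.77: children's toys, buyer-exempt → 0% → $0.00
Art supplies kit $44.67: children's toys, buyer-exempt → 0% → $0.00
Spiral notebook $6.98: all other goods → 7.5% → $0.52
Hot pretzel $3.39: restaurant meals, buyer-exempt → 0% → $0.00
Salad bar box $7.70: restaurant meals, buyer-exempt → 0% → $0.00
AA batteries (8-pack) $6.39: all other goods → 7.5% → $0.48
Snow pants $94.43: clothing & footwear → 0% → $0.00
Breakfast burrito $4.94: restaurant meals, buyer-exempt → 0% → $0.00
Vitamin D (90 ct) $17.80: nonprescription drugs → 6.5% → $1.16
Total tax = $0.52 + $0.52 + $0.48 + $1.16 = $2.68

$2.68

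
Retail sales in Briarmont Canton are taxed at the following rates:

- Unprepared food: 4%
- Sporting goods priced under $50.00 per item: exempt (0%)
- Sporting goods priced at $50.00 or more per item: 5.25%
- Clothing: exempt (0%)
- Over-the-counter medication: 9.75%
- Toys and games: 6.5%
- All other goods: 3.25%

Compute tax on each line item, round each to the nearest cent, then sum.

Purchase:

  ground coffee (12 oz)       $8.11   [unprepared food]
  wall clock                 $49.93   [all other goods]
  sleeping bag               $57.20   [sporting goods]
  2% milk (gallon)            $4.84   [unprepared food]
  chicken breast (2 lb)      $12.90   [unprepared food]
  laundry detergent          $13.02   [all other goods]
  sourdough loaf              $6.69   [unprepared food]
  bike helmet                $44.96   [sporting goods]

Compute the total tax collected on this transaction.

Ground coffee (12 oz) $8.11: unprepared food → 4% → $0.32
Wall clock $49.93: all other goods → 3.25% → $1.62
Sleeping bag $57.20: sporting goods, $50.00 or more → 5.25% → $3.00
2% milk (gallon) $4.84: unprepared food → 4% → $0.19
Chicken breast (2 lb) $12.90: unprepared food → 4% → $0.52
Laundry detergent $13.02: all other goods → 3.25% → $0.42
Sourdough loaf $6.69: unprepared food → 4% → $0.27
Bike helmet $44.96: sporting goods, under $50.00 → 0% → $0.00
Total tax = $0.32 + $1.62 + $3.00 + $0.19 + $0.52 + $0.42 + $0.27 = $6.34

$6.34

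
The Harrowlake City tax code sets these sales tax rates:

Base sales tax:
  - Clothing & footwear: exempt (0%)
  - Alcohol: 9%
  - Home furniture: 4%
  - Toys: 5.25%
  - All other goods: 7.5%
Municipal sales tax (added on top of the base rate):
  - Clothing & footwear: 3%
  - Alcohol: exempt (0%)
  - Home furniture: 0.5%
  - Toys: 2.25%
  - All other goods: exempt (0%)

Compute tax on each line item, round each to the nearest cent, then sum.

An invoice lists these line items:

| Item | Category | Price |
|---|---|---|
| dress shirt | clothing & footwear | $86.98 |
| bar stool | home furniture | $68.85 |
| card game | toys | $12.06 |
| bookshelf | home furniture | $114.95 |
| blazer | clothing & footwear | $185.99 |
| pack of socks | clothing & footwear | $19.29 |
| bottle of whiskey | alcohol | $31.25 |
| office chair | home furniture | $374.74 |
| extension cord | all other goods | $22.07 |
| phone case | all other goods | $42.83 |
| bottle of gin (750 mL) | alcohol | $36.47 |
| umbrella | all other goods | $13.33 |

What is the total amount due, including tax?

Dress shirt $86.98: clothing & footwear → 0% + 3% municipal = 3% → $2.61
Bar stool $68.85: home furniture → 4% + 0.5% municipal = 4.5% → $3.10
Card game $12.06: toys → 5.25% + 2.25% municipal = 7.5% → $0.90
Bookshelf $114.95: home furniture → 4% + 0.5% municipal = 4.5% → $5.17
Blazer $185.99: clothing & footwear → 0% + 3% municipal = 3% → $5.58
Pack of socks $19.29: clothing & footwear → 0% + 3% municipal = 3% → $0.58
Bottle of whiskey $31.25: alcohol → 9% + 0% municipal = 9% → $2.81
Office chair $374.74: home furniture → 4% + 0.5% municipal = 4.5% → $16.86
Extension cord $22.07: all other goods → 7.5% + 0% municipal = 7.5% → $1.66
Phone case $42.83: all other goods → 7.5% + 0% municipal = 7.5% → $3.21
Bottle of gin (750 mL) $36.47: alcohol → 9% + 0% municipal = 9% → $3.28
Umbrella $13.33: all other goods → 7.5% + 0% municipal = 7.5% → $1.00
Subtotal = $1008.81; tax = $46.76; total due = $1055.57

$1055.57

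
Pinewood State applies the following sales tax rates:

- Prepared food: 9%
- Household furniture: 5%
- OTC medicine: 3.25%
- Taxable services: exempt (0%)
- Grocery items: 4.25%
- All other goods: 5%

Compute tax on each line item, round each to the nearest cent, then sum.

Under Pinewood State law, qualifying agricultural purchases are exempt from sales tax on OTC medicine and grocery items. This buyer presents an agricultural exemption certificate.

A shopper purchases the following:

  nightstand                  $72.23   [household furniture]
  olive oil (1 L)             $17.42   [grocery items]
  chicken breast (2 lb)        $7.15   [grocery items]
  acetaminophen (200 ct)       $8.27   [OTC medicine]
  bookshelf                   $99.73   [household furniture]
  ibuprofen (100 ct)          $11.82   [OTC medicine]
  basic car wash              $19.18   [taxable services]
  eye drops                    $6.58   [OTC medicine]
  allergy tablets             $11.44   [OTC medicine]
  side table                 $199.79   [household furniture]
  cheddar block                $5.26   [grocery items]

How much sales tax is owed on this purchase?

Nightstand $72.23: household furniture → 5% → $3.61
Olive oil (1 L) $17.42: grocery items, buyer-exempt → 0% → $0.00
Chicken breast (2 lb) $7.15: grocery items, buyer-exempt → 0% → $0.00
Acetaminophen (200 ct) $8.27: OTC medicine, buyer-exempt → 0% → $0.00
Bookshelf $99.73: household furniture → 5% → $4.99
Ibuprofen (100 ct) $11.82: OTC medicine, buyer-exempt → 0% → $0.00
Basic car wash $19.18: taxable services → 0% → $0.00
Eye drops $6.58: OTC medicine, buyer-exempt → 0% → $0.00
Allergy tablets $11.44: OTC medicine, buyer-exempt → 0% → $0.00
Side table $199.79: household furniture → 5% → $9.99
Cheddar block $5.26: grocery items, buyer-exempt → 0% → $0.00
Total tax = $3.61 + $4.99 + $9.99 = $18.59

$18.59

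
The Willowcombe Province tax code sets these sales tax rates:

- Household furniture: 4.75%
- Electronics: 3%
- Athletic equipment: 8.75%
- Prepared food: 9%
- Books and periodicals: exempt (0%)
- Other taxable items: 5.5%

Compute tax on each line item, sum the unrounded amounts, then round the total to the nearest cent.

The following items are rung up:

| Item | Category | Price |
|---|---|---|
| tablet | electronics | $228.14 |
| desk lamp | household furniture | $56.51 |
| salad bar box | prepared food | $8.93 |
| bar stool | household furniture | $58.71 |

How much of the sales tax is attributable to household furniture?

Desk lamp $56.51: household furniture → 4.75% → $2.684225
Bar stool $58.71: household furniture → 4.75% → $2.788725
Tax on household furniture: unrounded sum = $5.47295 → $5.47

$5.47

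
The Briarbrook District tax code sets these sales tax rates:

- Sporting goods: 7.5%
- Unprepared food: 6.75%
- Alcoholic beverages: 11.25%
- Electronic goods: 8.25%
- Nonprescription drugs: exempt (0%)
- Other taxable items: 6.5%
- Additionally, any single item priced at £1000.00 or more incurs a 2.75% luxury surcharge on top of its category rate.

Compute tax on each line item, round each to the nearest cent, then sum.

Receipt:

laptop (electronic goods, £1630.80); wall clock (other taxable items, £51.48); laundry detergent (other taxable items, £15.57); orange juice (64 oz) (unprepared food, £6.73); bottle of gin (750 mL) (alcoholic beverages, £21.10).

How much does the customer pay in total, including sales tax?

Laptop £1630.80: electronic goods → 8.25% + 2.75% surcharge = 11% → £179.39
Wall clock £51.48: other taxable items → 6.5% → £3.35
Laundry detergent £15.57: other taxable items → 6.5% → £1.01
Orange juice (64 oz) £6.73: unprepared food → 6.75% → £0.45
Bottle of gin (750 mL) £21.10: alcoholic beverages → 11.25% → £2.37
Subtotal = £1725.68; tax = £186.57; total due = £1912.25

£1912.25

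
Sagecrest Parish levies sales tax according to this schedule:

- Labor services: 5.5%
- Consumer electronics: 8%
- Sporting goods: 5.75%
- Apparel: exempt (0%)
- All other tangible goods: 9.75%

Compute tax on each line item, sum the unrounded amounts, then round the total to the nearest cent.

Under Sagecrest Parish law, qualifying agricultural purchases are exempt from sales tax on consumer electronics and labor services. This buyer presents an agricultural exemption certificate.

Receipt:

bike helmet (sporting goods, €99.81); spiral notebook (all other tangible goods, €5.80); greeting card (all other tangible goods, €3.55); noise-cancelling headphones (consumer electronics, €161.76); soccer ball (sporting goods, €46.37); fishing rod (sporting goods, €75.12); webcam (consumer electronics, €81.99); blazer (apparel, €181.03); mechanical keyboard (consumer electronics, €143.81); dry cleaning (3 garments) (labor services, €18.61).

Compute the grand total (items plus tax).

€831.49

Bike helmet €99.81: sporting goods → 5.75% → €5.739075
Spiral notebook €5.80: all other tangible goods → 9.75% → €0.5655
Greeting card €3.55: all other tangible goods → 9.75% → €0.346125
Noise-cancelling headphones €161.76: consumer electronics, buyer-exempt → 0% → €0.00
Soccer ball €46.37: sporting goods → 5.75% → €2.666275
Fishing rod €75.12: sporting goods → 5.75% → €4.3194
Webcam €81.99: consumer electronics, buyer-exempt → 0% → €0.00
Blazer €181.03: apparel → 0% → €0.00
Mechanical keyboard €143.81: consumer electronics, buyer-exempt → 0% → €0.00
Dry cleaning (3 garments) €18.61: labor services, buyer-exempt → 0% → €0.00
Subtotal = €817.85; unrounded tax = €13.636375 → €13.64; total due = €831.49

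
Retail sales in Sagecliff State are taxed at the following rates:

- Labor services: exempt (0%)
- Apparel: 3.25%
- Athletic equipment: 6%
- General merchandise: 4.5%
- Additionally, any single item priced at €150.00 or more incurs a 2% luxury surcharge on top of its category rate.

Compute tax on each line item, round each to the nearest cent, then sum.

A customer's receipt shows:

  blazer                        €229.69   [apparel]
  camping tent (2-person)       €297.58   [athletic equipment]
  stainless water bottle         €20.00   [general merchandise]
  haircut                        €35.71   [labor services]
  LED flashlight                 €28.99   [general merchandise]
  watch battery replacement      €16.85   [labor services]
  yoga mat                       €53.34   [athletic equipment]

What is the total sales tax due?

€41.27

Blazer €229.69: apparel → 3.25% + 2% surcharge = 5.25% → €12.06
Camping tent (2-person) €297.58: athletic equipment → 6% + 2% surcharge = 8% → €23.81
Stainless water bottle €20.00: general merchandise → 4.5% → €0.90
Haircut €35.71: labor services → 0% → €0.00
LED flashlight €28.99: general merchandise → 4.5% → €1.30
Watch battery replacement €16.85: labor services → 0% → €0.00
Yoga mat €53.34: athletic equipment → 6% → €3.20
Total tax = €12.06 + €23.81 + €0.90 + €1.30 + €3.20 = €41.27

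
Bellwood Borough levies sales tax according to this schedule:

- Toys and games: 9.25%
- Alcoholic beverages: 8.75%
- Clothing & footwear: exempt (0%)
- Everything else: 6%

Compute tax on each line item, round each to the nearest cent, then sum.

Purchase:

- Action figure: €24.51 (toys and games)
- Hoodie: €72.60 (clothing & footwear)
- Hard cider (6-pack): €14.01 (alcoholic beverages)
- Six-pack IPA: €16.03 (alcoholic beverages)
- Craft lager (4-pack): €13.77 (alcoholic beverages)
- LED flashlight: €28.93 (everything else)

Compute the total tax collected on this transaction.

€7.84

Action figure €24.51: toys and games → 9.25% → €2.27
Hoodie €72.60: clothing & footwear → 0% → €0.00
Hard cider (6-pack) €14.01: alcoholic beverages → 8.75% → €1.23
Six-pack IPA €16.03: alcoholic beverages → 8.75% → €1.40
Craft lager (4-pack) €13.77: alcoholic beverages → 8.75% → €1.20
LED flashlight €28.93: everything else → 6% → €1.74
Total tax = €2.27 + €1.23 + €1.40 + €1.20 + €1.74 = €7.84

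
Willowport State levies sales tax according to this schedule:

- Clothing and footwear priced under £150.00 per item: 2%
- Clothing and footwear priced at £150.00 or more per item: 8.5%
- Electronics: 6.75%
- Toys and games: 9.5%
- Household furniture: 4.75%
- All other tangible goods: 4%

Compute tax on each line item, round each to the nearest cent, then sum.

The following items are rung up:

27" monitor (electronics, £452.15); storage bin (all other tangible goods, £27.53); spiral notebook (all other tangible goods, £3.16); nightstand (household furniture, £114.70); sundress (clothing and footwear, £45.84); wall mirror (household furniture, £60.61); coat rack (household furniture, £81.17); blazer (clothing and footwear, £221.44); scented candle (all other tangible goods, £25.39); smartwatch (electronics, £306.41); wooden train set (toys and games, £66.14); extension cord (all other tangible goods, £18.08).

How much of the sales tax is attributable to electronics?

27" monitor £452.15: electronics → 6.75% → £30.52
Smartwatch £306.41: electronics → 6.75% → £20.68
Tax on electronics = £30.52 + £20.68 = £51.20

£51.20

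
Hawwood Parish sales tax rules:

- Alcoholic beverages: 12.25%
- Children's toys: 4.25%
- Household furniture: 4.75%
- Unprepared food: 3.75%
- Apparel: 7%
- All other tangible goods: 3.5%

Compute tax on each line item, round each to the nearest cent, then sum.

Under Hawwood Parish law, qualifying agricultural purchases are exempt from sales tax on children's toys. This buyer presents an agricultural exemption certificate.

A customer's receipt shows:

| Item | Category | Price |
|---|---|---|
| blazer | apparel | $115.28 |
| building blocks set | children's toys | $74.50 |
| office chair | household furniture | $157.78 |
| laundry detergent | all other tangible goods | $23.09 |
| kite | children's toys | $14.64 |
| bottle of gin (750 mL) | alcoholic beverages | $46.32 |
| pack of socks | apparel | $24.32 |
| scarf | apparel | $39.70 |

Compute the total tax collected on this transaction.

Blazer $115.28: apparel → 7% → $8.07
Building blocks set $74.50: children's toys, buyer-exempt → 0% → $0.00
Office chair $157.78: household furniture → 4.75% → $7.49
Laundry detergent $23.09: all other tangible goods → 3.5% → $0.81
Kite $14.64: children's toys, buyer-exempt → 0% → $0.00
Bottle of gin (750 mL) $46.32: alcoholic beverages → 12.25% → $5.67
Pack of socks $24.32: apparel → 7% → $1.70
Scarf $39.70: apparel → 7% → $2.78
Total tax = $8.07 + $7.49 + $0.81 + $5.67 + $1.70 + $2.78 = $26.52

$26.52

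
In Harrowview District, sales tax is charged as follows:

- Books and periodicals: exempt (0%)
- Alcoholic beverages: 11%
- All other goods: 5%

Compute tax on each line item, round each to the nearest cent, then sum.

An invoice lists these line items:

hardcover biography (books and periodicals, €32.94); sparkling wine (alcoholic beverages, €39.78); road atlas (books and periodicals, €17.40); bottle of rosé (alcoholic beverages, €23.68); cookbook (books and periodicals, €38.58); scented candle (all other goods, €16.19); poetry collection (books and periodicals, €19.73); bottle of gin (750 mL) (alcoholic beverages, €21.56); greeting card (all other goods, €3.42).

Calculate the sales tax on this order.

Hardcover biography €32.94: books and periodicals → 0% → €0.00
Sparkling wine €39.78: alcoholic beverages → 11% → €4.38
Road atlas €17.40: books and periodicals → 0% → €0.00
Bottle of rosé €23.68: alcoholic beverages → 11% → €2.60
Cookbook €38.58: books and periodicals → 0% → €0.00
Scented candle €16.19: all other goods → 5% → €0.81
Poetry collection €19.73: books and periodicals → 0% → €0.00
Bottle of gin (750 mL) €21.56: alcoholic beverages → 11% → €2.37
Greeting card €3.42: all other goods → 5% → €0.17
Total tax = €4.38 + €2.60 + €0.81 + €2.37 + €0.17 = €10.33

€10.33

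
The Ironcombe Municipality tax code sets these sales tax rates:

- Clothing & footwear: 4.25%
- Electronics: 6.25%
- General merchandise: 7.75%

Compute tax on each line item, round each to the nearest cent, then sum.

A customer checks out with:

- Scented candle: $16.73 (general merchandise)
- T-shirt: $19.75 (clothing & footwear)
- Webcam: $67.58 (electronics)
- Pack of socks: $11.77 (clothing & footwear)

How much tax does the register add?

$6.86

Scented candle $16.73: general merchandise → 7.75% → $1.30
T-shirt $19.75: clothing & footwear → 4.25% → $0.84
Webcam $67.58: electronics → 6.25% → $4.22
Pack of socks $11.77: clothing & footwear → 4.25% → $0.50
Total tax = $1.30 + $0.84 + $4.22 + $0.50 = $6.86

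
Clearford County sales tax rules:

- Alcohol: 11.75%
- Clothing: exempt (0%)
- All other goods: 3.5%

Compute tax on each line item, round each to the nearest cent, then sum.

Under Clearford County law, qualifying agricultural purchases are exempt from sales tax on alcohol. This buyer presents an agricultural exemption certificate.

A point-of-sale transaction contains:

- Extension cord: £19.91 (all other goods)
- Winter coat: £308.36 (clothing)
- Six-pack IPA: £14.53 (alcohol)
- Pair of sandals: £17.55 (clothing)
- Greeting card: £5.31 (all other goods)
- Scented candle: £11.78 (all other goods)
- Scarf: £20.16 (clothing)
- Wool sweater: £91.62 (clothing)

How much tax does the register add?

£1.30

Extension cord £19.91: all other goods → 3.5% → £0.70
Winter coat £308.36: clothing → 0% → £0.00
Six-pack IPA £14.53: alcohol, buyer-exempt → 0% → £0.00
Pair of sandals £17.55: clothing → 0% → £0.00
Greeting card £5.31: all other goods → 3.5% → £0.19
Scented candle £11.78: all other goods → 3.5% → £0.41
Scarf £20.16: clothing → 0% → £0.00
Wool sweater £91.62: clothing → 0% → £0.00
Total tax = £0.70 + £0.19 + £0.41 = £1.30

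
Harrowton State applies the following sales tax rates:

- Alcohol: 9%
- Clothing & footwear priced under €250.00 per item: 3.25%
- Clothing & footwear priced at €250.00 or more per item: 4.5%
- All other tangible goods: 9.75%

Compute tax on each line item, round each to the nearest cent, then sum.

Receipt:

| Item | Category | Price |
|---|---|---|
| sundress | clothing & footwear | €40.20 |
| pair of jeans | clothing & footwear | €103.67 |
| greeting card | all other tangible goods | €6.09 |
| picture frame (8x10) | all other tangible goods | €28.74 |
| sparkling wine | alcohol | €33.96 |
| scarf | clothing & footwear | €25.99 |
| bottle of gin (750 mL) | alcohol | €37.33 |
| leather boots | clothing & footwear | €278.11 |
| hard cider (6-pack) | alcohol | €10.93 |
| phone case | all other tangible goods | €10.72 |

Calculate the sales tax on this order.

€29.87

Sundress €40.20: clothing & footwear, under €250.00 → 3.25% → €1.31
Pair of jeans €103.67: clothing & footwear, under €250.00 → 3.25% → €3.37
Greeting card €6.09: all other tangible goods → 9.75% → €0.59
Picture frame (8x10) €28.74: all other tangible goods → 9.75% → €2.80
Sparkling wine €33.96: alcohol → 9% → €3.06
Scarf €25.99: clothing & footwear, under €250.00 → 3.25% → €0.84
Bottle of gin (750 mL) €37.33: alcohol → 9% → €3.36
Leather boots €278.11: clothing & footwear, €250.00 or more → 4.5% → €12.51
Hard cider (6-pack) €10.93: alcohol → 9% → €0.98
Phone case €10.72: all other tangible goods → 9.75% → €1.05
Total tax = €1.31 + €3.37 + €0.59 + €2.80 + €3.06 + €0.84 + €3.36 + €12.51 + €0.98 + €1.05 = €29.87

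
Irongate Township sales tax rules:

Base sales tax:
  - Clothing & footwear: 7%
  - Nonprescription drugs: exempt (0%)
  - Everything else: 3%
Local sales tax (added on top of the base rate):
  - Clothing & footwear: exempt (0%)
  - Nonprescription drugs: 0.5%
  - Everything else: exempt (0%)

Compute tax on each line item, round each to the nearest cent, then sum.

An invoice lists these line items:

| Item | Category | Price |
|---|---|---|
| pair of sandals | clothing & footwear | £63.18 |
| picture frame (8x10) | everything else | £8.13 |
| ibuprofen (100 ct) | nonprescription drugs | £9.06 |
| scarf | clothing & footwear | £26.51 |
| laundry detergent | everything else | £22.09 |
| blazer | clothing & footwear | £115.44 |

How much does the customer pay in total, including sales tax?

Pair of sandals £63.18: clothing & footwear → 7% + 0% local = 7% → £4.42
Picture frame (8x10) £8.13: everything else → 3% + 0% local = 3% → £0.24
Ibuprofen (100 ct) £9.06: nonprescription drugs → 0% + 0.5% local = 0.5% → £0.05
Scarf £26.51: clothing & footwear → 7% + 0% local = 7% → £1.86
Laundry detergent £22.09: everything else → 3% + 0% local = 3% → £0.66
Blazer £115.44: clothing & footwear → 7% + 0% local = 7% → £8.08
Subtotal = £244.41; tax = £15.31; total due = £259.72

£259.72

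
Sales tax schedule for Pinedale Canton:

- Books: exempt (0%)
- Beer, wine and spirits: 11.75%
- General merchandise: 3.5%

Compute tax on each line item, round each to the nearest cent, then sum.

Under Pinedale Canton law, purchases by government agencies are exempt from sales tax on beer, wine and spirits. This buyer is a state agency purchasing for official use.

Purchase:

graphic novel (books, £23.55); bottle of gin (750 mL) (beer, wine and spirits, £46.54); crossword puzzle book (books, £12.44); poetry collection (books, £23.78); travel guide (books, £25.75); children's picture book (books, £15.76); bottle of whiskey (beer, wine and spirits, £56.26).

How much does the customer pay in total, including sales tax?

Graphic novel £23.55: books → 0% → £0.00
Bottle of gin (750 mL) £46.54: beer, wine and spirits, buyer-exempt → 0% → £0.00
Crossword puzzle book £12.44: books → 0% → £0.00
Poetry collection £23.78: books → 0% → £0.00
Travel guide £25.75: books → 0% → £0.00
Children's picture book £15.76: books → 0% → £0.00
Bottle of whiskey £56.26: beer, wine and spirits, buyer-exempt → 0% → £0.00
Subtotal = £204.08; tax = £0.00; total due = £204.08

£204.08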